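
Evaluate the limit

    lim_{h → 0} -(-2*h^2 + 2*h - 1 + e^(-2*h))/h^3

4/3

Direct substitution gives 0/0.
Apply L'Hôpital: lim (-4*h + 2 - 2*e^(-2*h))/(-3*h^2), still 0/0.
Apply L'Hôpital: lim (-4 + 4*e^(-2*h))/(-6*h), still 0/0.
After 3 applications of L'Hôpital's rule the quotient is (-8*e^(-2*h))/(-6); substituting h = 0 gives 4/3.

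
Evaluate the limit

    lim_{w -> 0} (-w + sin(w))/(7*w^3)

Direct substitution gives 0/0.
Apply L'Hôpital: lim (cos(w) - 1)/(21*w^2), still 0/0.
Apply L'Hôpital: lim (-sin(w))/(42*w), still 0/0.
After 3 applications of L'Hôpital's rule the quotient is (-cos(w))/(42); substituting w = 0 gives -1/42.

-1/42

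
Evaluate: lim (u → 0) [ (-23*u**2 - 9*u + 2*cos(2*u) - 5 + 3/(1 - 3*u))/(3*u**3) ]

27

Substitution gives 0/0 (the numerator vanishes to order 3).
Expand each term to order u^3: the coefficient of u^3 in 2·cos(2u) is 0 and in 3·1/(1 - 3u) is 81.
Lower-order terms cancel with the polynomial part, so the numerator is (81)·u^3 + o(u^3), and the limit is (81)/(3) = 27.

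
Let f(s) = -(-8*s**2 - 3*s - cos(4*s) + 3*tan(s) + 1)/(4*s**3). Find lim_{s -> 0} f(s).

Substitution gives 0/0; apply L'Hôpital's rule 3 times.
After differentiating numerator and denominator 3 times the quotient is (-64*sin(4*s) + 18*tan(s)^4 + 24*tan(s)^2 + 6)/(-24); at s = 0 this is -1/4.

-1/4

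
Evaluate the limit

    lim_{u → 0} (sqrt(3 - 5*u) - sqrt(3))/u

-5*√(3)/6

Substitution gives 0/0. Multiply numerator and denominator by the conjugate √(3 - 5u) + √3.
The numerator becomes (3 - 5u) − 3 = -5u, so the expression simplifies to -5/(√(3 - 5u) + √3).
Letting u → 0 gives -5/(2√3) = -5*√(3)/6.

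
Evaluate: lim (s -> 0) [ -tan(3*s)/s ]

-3

Substitution gives 0/0.
Since tan(u)/u → 1 as u → 0, tan(3s)/(3s) → 1 and the limit is 3/(-1) = -3.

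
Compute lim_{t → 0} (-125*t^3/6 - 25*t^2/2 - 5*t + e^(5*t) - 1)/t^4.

625/24

Direct substitution gives 0/0.
Apply L'Hôpital: lim (-125*t^2/2 - 25*t + 5*e^(5*t) - 5)/(4*t^3), still 0/0.
Apply L'Hôpital: lim (-125*t + 25*e^(5*t) - 25)/(12*t^2), still 0/0.
Apply L'Hôpital: lim (125*e^(5*t) - 125)/(24*t), still 0/0.
After 4 applications of L'Hôpital's rule the quotient is (625*e^(5*t))/(24); substituting t = 0 gives 625/24.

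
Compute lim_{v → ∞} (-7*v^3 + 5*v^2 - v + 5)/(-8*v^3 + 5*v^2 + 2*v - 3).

7/8

Numerator and denominator both have degree 3.
Dividing every term by v^3, all lower-order terms vanish and the limit is the ratio of leading coefficients, -7/(-8) = 7/8.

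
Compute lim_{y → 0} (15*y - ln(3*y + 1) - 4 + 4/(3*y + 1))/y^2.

Substitution gives 0/0; apply L'Hôpital's rule 2 times.
After differentiating numerator and denominator 2 times the quotient is (27*(y + 3)/(3*y + 1)^3)/(2); at y = 0 this is 81/2.

81/2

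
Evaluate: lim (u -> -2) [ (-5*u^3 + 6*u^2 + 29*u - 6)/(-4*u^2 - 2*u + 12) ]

At u = -2 both the top and bottom vanish — a removable singularity. Factoring out (u + 2) from each leaves (-5*u^2 + 16*u - 3)/(6 - 4*u), which at u = -2 equals -55/14.

-55/14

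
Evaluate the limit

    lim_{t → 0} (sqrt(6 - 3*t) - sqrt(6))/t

-√(6)/4

Substitution gives 0/0. Multiply numerator and denominator by the conjugate √(6 - 3t) + √6.
The numerator becomes (6 - 3t) − 6 = -3t, so the expression simplifies to -3/(√(6 - 3t) + √6).
Letting t → 0 gives -3/(2√6) = -√(6)/4.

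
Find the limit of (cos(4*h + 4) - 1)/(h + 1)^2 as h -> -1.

Direct substitution gives 0/0.
Apply L'Hôpital: lim (-4*sin(4*h + 4))/(2*h + 2), still 0/0.
After 2 applications of L'Hôpital's rule the quotient is (-16*cos(4*h + 4))/(2); substituting h = -1 gives -8.

-8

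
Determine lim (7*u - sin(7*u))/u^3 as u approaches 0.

343/6

Direct substitution gives 0/0.
Apply L'Hôpital: lim (7 - 7*cos(7*u))/(3*u^2), still 0/0.
Apply L'Hôpital: lim (49*sin(7*u))/(6*u), still 0/0.
After 3 applications of L'Hôpital's rule the quotient is (343*cos(7*u))/(6); substituting u = 0 gives 343/6.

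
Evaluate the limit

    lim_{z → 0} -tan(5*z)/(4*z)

Substitution gives 0/0.
Since tan(u)/u → 1 as u → 0, tan(5z)/(5z) → 1 and the limit is 5/(-4) = -5/4.

-5/4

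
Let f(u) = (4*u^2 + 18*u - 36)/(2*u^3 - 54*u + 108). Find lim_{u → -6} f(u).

Direct substitution gives 0/0, so factor. Both numerator and denominator have (u + 6) as a factor.
After cancelling, the expression reduces to (4*u - 6)/(2*u^2 - 12*u + 18).
Substituting u = -6 gives -5/27.

-5/27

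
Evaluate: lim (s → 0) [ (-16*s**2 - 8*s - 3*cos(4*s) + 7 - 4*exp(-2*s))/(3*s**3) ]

16/9

Substitution gives 0/0 (the numerator vanishes to order 3).
Expand each term to order s^3: the coefficient of s^3 in -3·cos(4s) is 0 and in -4·e^(-2s) is 16/3.
Lower-order terms cancel with the polynomial part, so the numerator is (16/3)·s^3 + o(s^3), and the limit is (16/3)/(3) = 16/9.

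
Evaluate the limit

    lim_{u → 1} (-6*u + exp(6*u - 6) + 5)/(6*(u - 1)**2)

Direct substitution gives 0/0.
Apply L'Hôpital: lim (6*e^(6*u - 6) - 6)/(12*u - 12), still 0/0.
After 2 applications of L'Hôpital's rule the quotient is (36*e^(6*u - 6))/(12); substituting u = 1 gives 3.

3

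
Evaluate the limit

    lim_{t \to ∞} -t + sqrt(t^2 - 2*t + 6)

An ∞ − ∞ form. Rationalising with the conjugate, the difference becomes (-2t + 6) / (√(t^2 - 2*t + 6) + t).
For large t the denominator behaves like 2·t, so the quotient tends to -2/2 = -1.

-1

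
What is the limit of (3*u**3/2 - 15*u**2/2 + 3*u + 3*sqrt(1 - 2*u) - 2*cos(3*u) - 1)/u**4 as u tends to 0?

Substitution gives 0/0; apply L'Hôpital's rule 4 times.
After differentiating numerator and denominator 4 times the quotient is (-162*cos(3*u) - 45/(1 - 2*u)^(7/2))/(24); at u = 0 this is -69/8.

-69/8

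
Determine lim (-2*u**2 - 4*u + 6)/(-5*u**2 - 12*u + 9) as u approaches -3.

Since u = -3 makes numerator and denominator zero, (u + 3) divides both.
Cancelling it gives (2 - 2*u)/(3 - 5*u); now plug in u = -3 to get 4/9.

4/9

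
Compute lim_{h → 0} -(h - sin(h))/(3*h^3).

Direct substitution gives 0/0.
Apply L'Hôpital: lim (1 - cos(h))/(-9*h^2), still 0/0.
Apply L'Hôpital: lim (sin(h))/(-18*h), still 0/0.
After 3 applications of L'Hôpital's rule the quotient is (cos(h))/(-18); substituting h = 0 gives -1/18.

-1/18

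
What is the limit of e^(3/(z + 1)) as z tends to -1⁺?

∞

As z → -1⁺, 3/(z + 1) → +∞, so e^(3/(z + 1)) → ∞.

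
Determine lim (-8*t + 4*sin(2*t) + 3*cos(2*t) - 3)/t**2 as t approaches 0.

-6

Substitution gives 0/0; apply L'Hôpital's rule 2 times.
After differentiating numerator and denominator 2 times the quotient is (-16*sin(2*t) - 12*cos(2*t))/(2); at t = 0 this is -6.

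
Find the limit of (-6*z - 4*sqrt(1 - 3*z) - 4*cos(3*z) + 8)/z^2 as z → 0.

45/2

Substitution gives 0/0 (the numerator vanishes to order 2).
Expand each term to order z^2: the coefficient of z^2 in -4·cos(3z) is 18 and in -4·√(1 - 3z) is 9/2.
Lower-order terms cancel with the polynomial part, so the numerator is (45/2)·z^2 + o(z^2), and the limit is (45/2)/(1) = 45/2.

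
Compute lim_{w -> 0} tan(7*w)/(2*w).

7/2

Substitution gives 0/0.
Since tan(u)/u → 1 as u → 0, tan(7w)/(7w) → 1 and the limit is 7/2.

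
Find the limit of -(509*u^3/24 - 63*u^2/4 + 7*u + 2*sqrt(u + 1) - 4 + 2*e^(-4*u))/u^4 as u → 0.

Substitution gives 0/0; apply L'Hôpital's rule 4 times.
After differentiating numerator and denominator 4 times the quotient is (512*e^(-4*u) - 15/(8*(u + 1)^(7/2)))/(-24); at u = 0 this is -4081/192.

-4081/192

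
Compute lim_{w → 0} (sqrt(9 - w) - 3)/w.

-1/6

Substitution gives 0/0. Multiply numerator and denominator by the conjugate √(9 - w) + √9.
The numerator becomes (9 - w) − 9 = -w, so the expression simplifies to -1/(√(9 - w) + √9).
Letting w → 0 gives -1/(2√9) = -1/6.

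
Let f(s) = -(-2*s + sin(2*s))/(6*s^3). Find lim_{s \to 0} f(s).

Direct substitution gives 0/0.
Apply L'Hôpital: lim (2*cos(2*s) - 2)/(-18*s^2), still 0/0.
Apply L'Hôpital: lim (-4*sin(2*s))/(-36*s), still 0/0.
After 3 applications of L'Hôpital's rule the quotient is (-8*cos(2*s))/(-36); substituting s = 0 gives 2/9.

2/9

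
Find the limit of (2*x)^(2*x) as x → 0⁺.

1

Base → 0⁺ and exponent → 0⁺: a 0^0 form.
Take logs: 2x·ln(2x). This is 0·(−∞); rewriting as ln(2x)/(1/(2x)) and applying L'Hôpital gives 0.
Hence the limit is e^0 = 1.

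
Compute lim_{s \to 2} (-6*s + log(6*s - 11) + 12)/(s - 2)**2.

Direct substitution gives 0/0.
Apply L'Hôpital: lim (-6 + 6/(6*s - 11))/(2*s - 4), still 0/0.
After 2 applications of L'Hôpital's rule the quotient is (-36/(6*s - 11)^2)/(2); substituting s = 2 gives -18.

-18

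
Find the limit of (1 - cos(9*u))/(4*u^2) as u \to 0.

Substitution gives 0/0.
Use (1 − cos θ)/θ² → 1/2 with θ = 9u: the limit is 9²/(2·4) = 81/8.

81/8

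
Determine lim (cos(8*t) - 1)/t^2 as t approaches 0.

Direct substitution gives 0/0.
Apply L'Hôpital: lim (-8*sin(8*t))/(2*t), still 0/0.
After 2 applications of L'Hôpital's rule the quotient is (-64*cos(8*t))/(2); substituting t = 0 gives -32.

-32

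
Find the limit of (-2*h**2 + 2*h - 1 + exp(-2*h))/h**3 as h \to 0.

Direct substitution gives 0/0.
Apply L'Hôpital: lim (-4*h + 2 - 2*e^(-2*h))/(3*h^2), still 0/0.
Apply L'Hôpital: lim (-4 + 4*e^(-2*h))/(6*h), still 0/0.
After 3 applications of L'Hôpital's rule the quotient is (-8*e^(-2*h))/(6); substituting h = 0 gives -4/3.

-4/3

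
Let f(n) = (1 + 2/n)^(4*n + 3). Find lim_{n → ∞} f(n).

e^(8)

Let L be the limit and take ln: ln L = lim (4n + 3)·ln(1 + 2/n) = lim (4n + 3)·(2/n + O(1/n²)) = 8.
Hence L = e^(8).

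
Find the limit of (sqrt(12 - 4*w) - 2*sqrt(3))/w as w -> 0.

A 0/0 form; rationalise with √(12 - 4w) + √12. This collapses the numerator to -4w, leaving -4/(√(12 - 4w) + √12) → -4/(2√12) = -√(3)/3.

-√(3)/3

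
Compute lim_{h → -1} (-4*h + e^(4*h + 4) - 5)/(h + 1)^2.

Direct substitution gives 0/0.
Apply L'Hôpital: lim (4*e^(4*h + 4) - 4)/(2*h + 2), still 0/0.
After 2 applications of L'Hôpital's rule the quotient is (16*e^(4*h + 4))/(2); substituting h = -1 gives 8.

8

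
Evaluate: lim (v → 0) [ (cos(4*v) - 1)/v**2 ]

Direct substitution gives 0/0.
Apply L'Hôpital: lim (-4*sin(4*v))/(2*v), still 0/0.
After 2 applications of L'Hôpital's rule the quotient is (-16*cos(4*v))/(2); substituting v = 0 gives -8.

-8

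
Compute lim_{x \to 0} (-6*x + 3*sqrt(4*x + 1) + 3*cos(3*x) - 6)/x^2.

-39/2

Substitution gives 0/0 (the numerator vanishes to order 2).
Expand each term to order x^2: the coefficient of x^2 in 3·√(1 + 4x) is -6 and in 3·cos(3x) is -27/2.
Lower-order terms cancel with the polynomial part, so the numerator is (-39/2)·x^2 + o(x^2), and the limit is (-39/2)/(1) = -39/2.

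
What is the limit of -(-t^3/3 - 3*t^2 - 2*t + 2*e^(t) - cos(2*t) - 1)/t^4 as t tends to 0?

7/12

Substitution gives 0/0 (the numerator vanishes to order 4).
Expand each term to order t^4: the coefficient of t^4 in −cos(2t) is -2/3 and in 2·e^(t) is 1/12.
Lower-order terms cancel with the polynomial part, so the numerator is (-7/12)·t^4 + o(t^4), and the limit is (-7/12)/(-1) = 7/12.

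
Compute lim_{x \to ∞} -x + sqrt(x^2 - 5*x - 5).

An ∞ − ∞ form. Rationalising with the conjugate, the difference becomes (-5x - 5) / (√(x^2 - 5*x - 5) + x).
For large x the denominator behaves like 2·x, so the quotient tends to -5/2 = -5/2.

-5/2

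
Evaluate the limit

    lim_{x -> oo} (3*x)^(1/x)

1

Base → ∞ and exponent → 0: an ∞^0 form.
Take logs: (1/x)·ln(3·x^1) = (ln 3 + 1·ln x)/x → 0.
So the limit is e^0 = 1.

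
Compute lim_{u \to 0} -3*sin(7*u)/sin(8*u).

-21/8

Substitution gives 0/0.
Divide numerator and denominator by u: sin(7u)/u → 7 and sin(8u)/u → 8, so the limit is -3·7/8 = -21/8.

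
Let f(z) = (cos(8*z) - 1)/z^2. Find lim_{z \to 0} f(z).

-32

Direct substitution gives 0/0.
Apply L'Hôpital: lim (-8*sin(8*z))/(2*z), still 0/0.
After 2 applications of L'Hôpital's rule the quotient is (-64*cos(8*z))/(2); substituting z = 0 gives -32.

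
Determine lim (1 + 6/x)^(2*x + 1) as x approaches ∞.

e^(12)

Write it as [(1 + 6/x)^x]^(2) · (1 + 6/x)^(1). The bracketed term tends to e^(6) and the second factor to 1, so the limit is e^(12).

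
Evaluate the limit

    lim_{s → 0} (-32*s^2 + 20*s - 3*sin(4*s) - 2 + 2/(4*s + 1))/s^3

-96

Substitution gives 0/0 (the numerator vanishes to order 3).
Expand each term to order s^3: the coefficient of s^3 in -3·sin(4s) is 32 and in 2·1/(1 + 4s) is -128.
Lower-order terms cancel with the polynomial part, so the numerator is (-96)·s^3 + o(s^3), and the limit is (-96)/(1) = -96.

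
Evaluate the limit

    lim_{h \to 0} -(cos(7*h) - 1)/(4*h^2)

Direct substitution gives 0/0.
Apply L'Hôpital: lim (-7*sin(7*h))/(-8*h), still 0/0.
After 2 applications of L'Hôpital's rule the quotient is (-49*cos(7*h))/(-8); substituting h = 0 gives 49/8.

49/8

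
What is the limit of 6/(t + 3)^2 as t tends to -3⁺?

As t → -3⁺, (t + 3) → 0⁺, so (t + 3)^2 → 0⁺ and 6/(t + 3)^2 → ∞.

∞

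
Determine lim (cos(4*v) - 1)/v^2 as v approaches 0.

Direct substitution gives 0/0.
Apply L'Hôpital: lim (-4*sin(4*v))/(2*v), still 0/0.
After 2 applications of L'Hôpital's rule the quotient is (-16*cos(4*v))/(2); substituting v = 0 gives -8.

-8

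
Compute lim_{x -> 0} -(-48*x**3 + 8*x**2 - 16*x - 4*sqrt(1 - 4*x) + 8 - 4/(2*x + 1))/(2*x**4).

Substitution gives 0/0 (the numerator vanishes to order 4).
Expand each term to order x^4: the coefficient of x^4 in -4·√(1 - 4x) is 40 and in -4·1/(1 + 2x) is -64.
Lower-order terms cancel with the polynomial part, so the numerator is (-24)·x^4 + o(x^4), and the limit is (-24)/(-2) = 12.

12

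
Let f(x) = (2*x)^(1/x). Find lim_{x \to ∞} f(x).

1

Base → ∞ and exponent → 0: an ∞^0 form.
Take logs: (1/x)·ln(2·x^1) = (ln 2 + 1·ln x)/x → 0.
So the limit is e^0 = 1.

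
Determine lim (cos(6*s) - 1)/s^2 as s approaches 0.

Direct substitution gives 0/0.
Apply L'Hôpital: lim (-6*sin(6*s))/(2*s), still 0/0.
After 2 applications of L'Hôpital's rule the quotient is (-36*cos(6*s))/(2); substituting s = 0 gives -18.

-18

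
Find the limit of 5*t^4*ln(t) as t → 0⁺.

0

This is a 0·(−∞) form. Rewrite as 5·ln(t) / t^(−4) and apply L'Hôpital:
the derivative quotient is 5·(1/t) / (−4·t^(−5)) = (-5/4)·t^4 → 0.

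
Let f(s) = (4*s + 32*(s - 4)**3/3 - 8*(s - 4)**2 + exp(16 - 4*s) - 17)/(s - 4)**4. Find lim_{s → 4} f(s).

Direct substitution gives 0/0.
Apply L'Hôpital: lim (-16*s + 32*(s - 4)^2 - 4*e^(16 - 4*s) + 68)/(4*(s - 4)^3), still 0/0.
Apply L'Hôpital: lim (64*s + 16*e^(16 - 4*s) - 272)/(12*(s - 4)^2), still 0/0.
Apply L'Hôpital: lim (64 - 64*e^(16 - 4*s))/(24*s - 96), still 0/0.
After 4 applications of L'Hôpital's rule the quotient is (256*e^(16 - 4*s))/(24); substituting s = 4 gives 32/3.

32/3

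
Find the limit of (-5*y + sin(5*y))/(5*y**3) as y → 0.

Direct substitution gives 0/0.
Apply L'Hôpital: lim (5*cos(5*y) - 5)/(15*y^2), still 0/0.
Apply L'Hôpital: lim (-25*sin(5*y))/(30*y), still 0/0.
After 3 applications of L'Hôpital's rule the quotient is (-125*cos(5*y))/(30); substituting y = 0 gives -25/6.

-25/6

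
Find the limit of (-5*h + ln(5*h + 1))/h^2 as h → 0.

-25/2

Direct substitution gives 0/0.
Apply L'Hôpital: lim (-5 + 5/(5*h + 1))/(2*h), still 0/0.
After 2 applications of L'Hôpital's rule the quotient is (-25/(5*h + 1)^2)/(2); substituting h = 0 gives -25/2.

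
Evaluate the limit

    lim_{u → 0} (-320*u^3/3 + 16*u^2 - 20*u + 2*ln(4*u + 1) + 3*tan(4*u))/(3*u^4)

Substitution gives 0/0 (the numerator vanishes to order 4).
Expand each term to order u^4: the coefficient of u^4 in 3·tan(4u) is 0 and in 2·ln(1 + 4u) is -128.
Lower-order terms cancel with the polynomial part, so the numerator is (-128)·u^4 + o(u^4), and the limit is (-128)/(3) = -128/3.

-128/3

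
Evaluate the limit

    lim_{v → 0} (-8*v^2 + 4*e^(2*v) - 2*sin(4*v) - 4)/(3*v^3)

Substitution gives 0/0 (the numerator vanishes to order 3).
Expand each term to order v^3: the coefficient of v^3 in 4·e^(2v) is 16/3 and in -2·sin(4v) is 64/3.
Lower-order terms cancel with the polynomial part, so the numerator is (80/3)·v^3 + o(v^3), and the limit is (80/3)/(3) = 80/9.

80/9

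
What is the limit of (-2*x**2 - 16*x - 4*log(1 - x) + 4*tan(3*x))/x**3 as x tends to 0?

112/3

Substitution gives 0/0; apply L'Hôpital's rule 3 times.
After differentiating numerator and denominator 3 times the quotient is (8*(27*(x - 1)^3*(3*tan(3*x)^2 + 1)/cos(3*x)^2 - 1)/(x - 1)^3)/(6); at x = 0 this is 112/3.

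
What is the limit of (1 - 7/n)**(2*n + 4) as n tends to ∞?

e^(-14)

Write it as [(1 - 7/n)^n]^(2) · (1 - 7/n)^(4). The bracketed term tends to e^(-7) and the second factor to 1, so the limit is e^(-14).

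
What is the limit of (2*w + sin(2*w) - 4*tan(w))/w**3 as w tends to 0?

-8/3

Substitution gives 0/0 (the numerator vanishes to order 3).
Expand each term to order w^3: the coefficient of w^3 in -4·tan(w) is -4/3 and in sin(2w) is -4/3.
Lower-order terms cancel with the polynomial part, so the numerator is (-8/3)·w^3 + o(w^3), and the limit is (-8/3)/(1) = -8/3.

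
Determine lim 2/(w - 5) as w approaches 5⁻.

-∞

As w → 5⁻, (w - 5) → 0⁻, so (w - 5)^1 → 0⁻ and 2/(w - 5)^1 → -∞.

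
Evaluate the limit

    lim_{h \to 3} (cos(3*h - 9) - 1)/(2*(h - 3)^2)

-9/4

Direct substitution gives 0/0.
Apply L'Hôpital: lim (-3*sin(3*h - 9))/(4*h - 12), still 0/0.
After 2 applications of L'Hôpital's rule the quotient is (-9*cos(3*h - 9))/(4); substituting h = 3 gives -9/4.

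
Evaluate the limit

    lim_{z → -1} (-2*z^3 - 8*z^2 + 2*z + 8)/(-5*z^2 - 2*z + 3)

Direct substitution gives 0/0, so factor. Both numerator and denominator have (z + 1) as a factor.
After cancelling, the expression reduces to (-2*z^2 - 6*z + 8)/(3 - 5*z).
Substituting z = -1 gives 3/2.

3/2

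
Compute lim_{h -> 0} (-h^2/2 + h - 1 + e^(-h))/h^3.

-1/6

Direct substitution gives 0/0.
Apply L'Hôpital: lim (-h + 1 - e^(-h))/(3*h^2), still 0/0.
Apply L'Hôpital: lim (-1 + e^(-h))/(6*h), still 0/0.
After 3 applications of L'Hôpital's rule the quotient is (-e^(-h))/(6); substituting h = 0 gives -1/6.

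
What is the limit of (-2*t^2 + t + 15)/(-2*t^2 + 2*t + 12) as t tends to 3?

At t = 3 both the top and bottom vanish — a removable singularity. Factoring out (t - 3) from each leaves (-2*t - 5)/(-2*t - 4), which at t = 3 equals 11/10.

11/10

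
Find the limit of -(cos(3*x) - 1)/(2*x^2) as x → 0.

9/4

Direct substitution gives 0/0.
Apply L'Hôpital: lim (-3*sin(3*x))/(-4*x), still 0/0.
After 2 applications of L'Hôpital's rule the quotient is (-9*cos(3*x))/(-4); substituting x = 0 gives 9/4.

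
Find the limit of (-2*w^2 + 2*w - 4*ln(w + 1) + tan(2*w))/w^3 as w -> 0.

Substitution gives 0/0 (the numerator vanishes to order 3).
Expand each term to order w^3: the coefficient of w^3 in tan(2w) is 8/3 and in -4·ln(1 + w) is -4/3.
Lower-order terms cancel with the polynomial part, so the numerator is (4/3)·w^3 + o(w^3), and the limit is (4/3)/(1) = 4/3.

4/3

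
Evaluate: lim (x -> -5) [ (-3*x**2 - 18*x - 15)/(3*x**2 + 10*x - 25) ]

-3/5

Direct substitution gives 0/0, so factor. Both numerator and denominator have (x + 5) as a factor.
After cancelling, the expression reduces to (-3*x - 3)/(3*x - 5).
Substituting x = -5 gives -3/5.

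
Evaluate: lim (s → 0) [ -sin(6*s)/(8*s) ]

Substitution gives 0/0.
Write it as (6/(-8))·sin(6s)/(6s); since sin(u)/u → 1, the limit is -3/4.

-3/4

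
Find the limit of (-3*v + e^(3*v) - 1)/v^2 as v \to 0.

9/2

Direct substitution gives 0/0.
Apply L'Hôpital: lim (3*e^(3*v) - 3)/(2*v), still 0/0.
After 2 applications of L'Hôpital's rule the quotient is (9*e^(3*v))/(2); substituting v = 0 gives 9/2.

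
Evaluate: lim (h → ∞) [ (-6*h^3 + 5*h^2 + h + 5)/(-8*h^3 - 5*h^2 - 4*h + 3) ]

Numerator and denominator both have degree 3.
Dividing every term by h^3, all lower-order terms vanish and the limit is the ratio of leading coefficients, -6/(-8) = 3/4.

3/4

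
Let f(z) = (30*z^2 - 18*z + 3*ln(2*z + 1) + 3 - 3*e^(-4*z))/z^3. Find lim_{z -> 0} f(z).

Substitution gives 0/0 (the numerator vanishes to order 3).
Expand each term to order z^3: the coefficient of z^3 in 3·ln(1 + 2z) is 8 and in -3·e^(-4z) is 32.
Lower-order terms cancel with the polynomial part, so the numerator is (40)·z^3 + o(z^3), and the limit is (40)/(1) = 40.

40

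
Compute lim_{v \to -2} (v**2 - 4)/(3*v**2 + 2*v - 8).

Direct substitution gives 0/0, so factor. Both numerator and denominator have (v + 2) as a factor.
After cancelling, the expression reduces to (v - 2)/(3*v - 4).
Substituting v = -2 gives 2/5.

2/5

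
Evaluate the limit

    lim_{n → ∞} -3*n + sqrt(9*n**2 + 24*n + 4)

An ∞ − ∞ form. Rationalising with the conjugate, the difference becomes (24n + 4) / (√(9*n^2 + 24*n + 4) + 3n).
For large n the denominator behaves like 2·3n, so the quotient tends to 24/6 = 4.

4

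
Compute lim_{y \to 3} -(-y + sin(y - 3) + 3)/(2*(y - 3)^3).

Direct substitution gives 0/0.
Apply L'Hôpital: lim (cos(y - 3) - 1)/(-6*(y - 3)^2), still 0/0.
Apply L'Hôpital: lim (-sin(y - 3))/(36 - 12*y), still 0/0.
After 3 applications of L'Hôpital's rule the quotient is (-cos(y - 3))/(-12); substituting y = 3 gives 1/12.

1/12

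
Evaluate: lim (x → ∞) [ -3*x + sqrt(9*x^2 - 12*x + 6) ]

-2

This has the form ∞ − ∞. Multiply and divide by the conjugate √(9*x^2 - 12*x + 6) + 3x.
That gives (-12x + 6) / (√(9*x^2 - 12*x + 6) + 3x).
Divide numerator and denominator by x: the limit is -12/(2·3) = -2.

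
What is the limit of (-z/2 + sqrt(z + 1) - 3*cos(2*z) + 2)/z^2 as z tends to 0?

Substitution gives 0/0 (the numerator vanishes to order 2).
Expand each term to order z^2: the coefficient of z^2 in -3·cos(2z) is 6 and in √(1 + z) is -1/8.
Lower-order terms cancel with the polynomial part, so the numerator is (47/8)·z^2 + o(z^2), and the limit is (47/8)/(1) = 47/8.

47/8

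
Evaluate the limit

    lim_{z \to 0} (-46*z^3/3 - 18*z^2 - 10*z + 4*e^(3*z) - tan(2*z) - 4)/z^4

Substitution gives 0/0 (the numerator vanishes to order 4).
Expand each term to order z^4: the coefficient of z^4 in −tan(2z) is 0 and in 4·e^(3z) is 27/2.
Lower-order terms cancel with the polynomial part, so the numerator is (27/2)·z^4 + o(z^4), and the limit is (27/2)/(1) = 27/2.

27/2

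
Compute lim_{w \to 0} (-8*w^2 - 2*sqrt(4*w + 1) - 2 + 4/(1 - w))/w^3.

-4

Substitution gives 0/0 (the numerator vanishes to order 3).
Expand each term to order w^3: the coefficient of w^3 in -2·√(1 + 4w) is -8 and in 4·1/(1 - w) is 4.
Lower-order terms cancel with the polynomial part, so the numerator is (-4)·w^3 + o(w^3), and the limit is (-4)/(1) = -4.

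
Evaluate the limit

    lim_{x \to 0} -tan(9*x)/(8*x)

Substitution gives 0/0.
Since tan(u)/u → 1 as u → 0, tan(9x)/(9x) → 1 and the limit is 9/(-8) = -9/8.

-9/8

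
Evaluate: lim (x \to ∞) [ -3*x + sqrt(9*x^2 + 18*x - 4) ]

An ∞ − ∞ form. Rationalising with the conjugate, the difference becomes (18x - 4) / (√(9*x^2 + 18*x - 4) + 3x).
For large x the denominator behaves like 2·3x, so the quotient tends to 18/6 = 3.

3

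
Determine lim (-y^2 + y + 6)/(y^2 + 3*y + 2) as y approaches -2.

Since y = -2 makes numerator and denominator zero, (y + 2) divides both.
Cancelling it gives (3 - y)/(y + 1); now plug in y = -2 to get -5.

-5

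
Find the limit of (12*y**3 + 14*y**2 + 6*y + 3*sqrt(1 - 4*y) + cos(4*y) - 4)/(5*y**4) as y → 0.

-58/15

Substitution gives 0/0 (the numerator vanishes to order 4).
Expand each term to order y^4: the coefficient of y^4 in 3·√(1 - 4y) is -30 and in cos(4y) is 32/3.
Lower-order terms cancel with the polynomial part, so the numerator is (-58/3)·y^4 + o(y^4), and the limit is (-58/3)/(5) = -58/15.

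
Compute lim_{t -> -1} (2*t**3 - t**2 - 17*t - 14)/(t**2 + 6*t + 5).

Direct substitution gives 0/0, so factor. Both numerator and denominator have (t + 1) as a factor.
After cancelling, the expression reduces to (2*t^2 - 3*t - 14)/(t + 5).
Substituting t = -1 gives -9/4.

-9/4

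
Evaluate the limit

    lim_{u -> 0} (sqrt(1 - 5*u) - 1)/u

-5/2

Substitution gives 0/0. Multiply numerator and denominator by the conjugate √(1 - 5u) + √1.
The numerator becomes (1 - 5u) − 1 = -5u, so the expression simplifies to -5/(√(1 - 5u) + √1).
Letting u → 0 gives -5/(2√1) = -5/2.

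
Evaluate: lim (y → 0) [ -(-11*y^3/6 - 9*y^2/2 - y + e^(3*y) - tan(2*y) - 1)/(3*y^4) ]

-9/8

Substitution gives 0/0 (the numerator vanishes to order 4).
Expand each term to order y^4: the coefficient of y^4 in −tan(2y) is 0 and in e^(3y) is 27/8.
Lower-order terms cancel with the polynomial part, so the numerator is (27/8)·y^4 + o(y^4), and the limit is (27/8)/(-3) = -9/8.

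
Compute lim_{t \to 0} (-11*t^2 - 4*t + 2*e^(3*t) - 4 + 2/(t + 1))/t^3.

7

Substitution gives 0/0; apply L'Hôpital's rule 3 times.
After differentiating numerator and denominator 3 times the quotient is (54*e^(3*t) - 12/(t + 1)^4)/(6); at t = 0 this is 7.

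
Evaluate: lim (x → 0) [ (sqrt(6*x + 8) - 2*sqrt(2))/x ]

3*√(2)/4

Substitution gives 0/0. Multiply numerator and denominator by the conjugate √(8 + 6x) + √8.
The numerator becomes (8 + 6x) − 8 = 6x, so the expression simplifies to 6/(√(8 + 6x) + √8).
Letting x → 0 gives 6/(2√8) = 3*√(2)/4.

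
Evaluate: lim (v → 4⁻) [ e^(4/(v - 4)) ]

0

As v → 4⁻, 4/(v - 4) → −∞, so e^(4/(v - 4)) → 0.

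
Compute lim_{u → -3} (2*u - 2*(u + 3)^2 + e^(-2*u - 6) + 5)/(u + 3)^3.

-4/3

Direct substitution gives 0/0.
Apply L'Hôpital: lim (-4*u - 2*e^(-2*u - 6) - 10)/(3*(u + 3)^2), still 0/0.
Apply L'Hôpital: lim (4*e^(-2*u - 6) - 4)/(6*u + 18), still 0/0.
After 3 applications of L'Hôpital's rule the quotient is (-8*e^(-2*u - 6))/(6); substituting u = -3 gives -4/3.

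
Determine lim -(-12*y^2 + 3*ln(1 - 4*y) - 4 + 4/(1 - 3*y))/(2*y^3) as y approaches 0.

-22

Substitution gives 0/0; apply L'Hôpital's rule 3 times.
After differentiating numerator and denominator 3 times the quotient is (384/(4*y - 1)^3 + 648/(3*y - 1)^4)/(-12); at y = 0 this is -22.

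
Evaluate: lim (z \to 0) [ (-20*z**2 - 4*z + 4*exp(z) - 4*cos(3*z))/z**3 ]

2/3

Substitution gives 0/0; apply L'Hôpital's rule 3 times.
After differentiating numerator and denominator 3 times the quotient is (4*e^(z) - 108*sin(3*z))/(6); at z = 0 this is 2/3.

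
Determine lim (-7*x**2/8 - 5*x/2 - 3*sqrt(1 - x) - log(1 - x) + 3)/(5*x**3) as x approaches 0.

5/48

Substitution gives 0/0 (the numerator vanishes to order 3).
Expand each term to order x^3: the coefficient of x^3 in −ln(1 - x) is 1/3 and in -3·√(1 - x) is 3/16.
Lower-order terms cancel with the polynomial part, so the numerator is (25/48)·x^3 + o(x^3), and the limit is (25/48)/(5) = 5/48.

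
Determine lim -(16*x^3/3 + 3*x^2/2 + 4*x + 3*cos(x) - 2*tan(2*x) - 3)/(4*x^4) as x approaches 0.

Substitution gives 0/0 (the numerator vanishes to order 4).
Expand each term to order x^4: the coefficient of x^4 in 3·cos(x) is 1/8 and in -2·tan(2x) is 0.
Lower-order terms cancel with the polynomial part, so the numerator is (1/8)·x^4 + o(x^4), and the limit is (1/8)/(-4) = -1/32.

-1/32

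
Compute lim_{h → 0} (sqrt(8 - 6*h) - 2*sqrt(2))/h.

-3*√(2)/4

Substitution gives 0/0. Multiply numerator and denominator by the conjugate √(8 - 6h) + √8.
The numerator becomes (8 - 6h) − 8 = -6h, so the expression simplifies to -6/(√(8 - 6h) + √8).
Letting h → 0 gives -6/(2√8) = -3*√(2)/4.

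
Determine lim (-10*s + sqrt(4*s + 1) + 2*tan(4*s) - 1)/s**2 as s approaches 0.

-2

Substitution gives 0/0 (the numerator vanishes to order 2).
Expand each term to order s^2: the coefficient of s^2 in √(1 + 4s) is -2 and in 2·tan(4s) is 0.
Lower-order terms cancel with the polynomial part, so the numerator is (-2)·s^2 + o(s^2), and the limit is (-2)/(1) = -2.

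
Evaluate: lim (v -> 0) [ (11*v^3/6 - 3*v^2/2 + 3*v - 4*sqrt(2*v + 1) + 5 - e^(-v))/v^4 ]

59/24

Substitution gives 0/0 (the numerator vanishes to order 4).
Expand each term to order v^4: the coefficient of v^4 in -4·√(1 + 2v) is 5/2 and in −e^(-v) is -1/24.
Lower-order terms cancel with the polynomial part, so the numerator is (59/24)·v^4 + o(v^4), and the limit is (59/24)/(1) = 59/24.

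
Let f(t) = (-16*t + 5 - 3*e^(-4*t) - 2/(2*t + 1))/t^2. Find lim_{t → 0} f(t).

Substitution gives 0/0 (the numerator vanishes to order 2).
Expand each term to order t^2: the coefficient of t^2 in -2·1/(1 + 2t) is -8 and in -3·e^(-4t) is -24.
Lower-order terms cancel with the polynomial part, so the numerator is (-32)·t^2 + o(t^2), and the limit is (-32)/(1) = -32.

-32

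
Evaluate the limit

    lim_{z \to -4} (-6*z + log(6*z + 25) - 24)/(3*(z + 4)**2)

-6

Direct substitution gives 0/0.
Apply L'Hôpital: lim (-6 + 6/(6*z + 25))/(6*z + 24), still 0/0.
After 2 applications of L'Hôpital's rule the quotient is (-36/(6*z + 25)^2)/(6); substituting z = -4 gives -6.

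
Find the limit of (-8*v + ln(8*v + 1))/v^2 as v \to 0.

-32

Direct substitution gives 0/0.
Apply L'Hôpital: lim (-8 + 8/(8*v + 1))/(2*v), still 0/0.
After 2 applications of L'Hôpital's rule the quotient is (-64/(8*v + 1)^2)/(2); substituting v = 0 gives -32.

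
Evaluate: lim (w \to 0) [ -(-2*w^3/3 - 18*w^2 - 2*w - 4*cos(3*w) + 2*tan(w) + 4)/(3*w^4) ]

Substitution gives 0/0; apply L'Hôpital's rule 4 times.
After differentiating numerator and denominator 4 times the quotient is (-324*cos(3*w) + 48*tan(w)^5 + 80*tan(w)^3 + 32*tan(w))/(-72); at w = 0 this is 9/2.

9/2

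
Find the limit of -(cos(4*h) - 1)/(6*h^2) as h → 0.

Direct substitution gives 0/0.
Apply L'Hôpital: lim (-4*sin(4*h))/(-12*h), still 0/0.
After 2 applications of L'Hôpital's rule the quotient is (-16*cos(4*h))/(-12); substituting h = 0 gives 4/3.

4/3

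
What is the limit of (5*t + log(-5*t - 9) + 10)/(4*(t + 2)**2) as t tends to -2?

Direct substitution gives 0/0.
Apply L'Hôpital: lim (5 - 5/(-5*t - 9))/(8*t + 16), still 0/0.
After 2 applications of L'Hôpital's rule the quotient is (-25/(-5*t - 9)^2)/(8); substituting t = -2 gives -25/8.

-25/8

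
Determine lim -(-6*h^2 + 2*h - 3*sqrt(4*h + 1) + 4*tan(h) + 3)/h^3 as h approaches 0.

Substitution gives 0/0 (the numerator vanishes to order 3).
Expand each term to order h^3: the coefficient of h^3 in -3·√(1 + 4h) is -12 and in 4·tan(h) is 4/3.
Lower-order terms cancel with the polynomial part, so the numerator is (-32/3)·h^3 + o(h^3), and the limit is (-32/3)/(-1) = 32/3.

32/3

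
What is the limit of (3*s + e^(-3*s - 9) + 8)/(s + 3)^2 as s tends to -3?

9/2

Direct substitution gives 0/0.
Apply L'Hôpital: lim (3 - 3*e^(-3*s - 9))/(2*s + 6), still 0/0.
After 2 applications of L'Hôpital's rule the quotient is (9*e^(-3*s - 9))/(2); substituting s = -3 gives 9/2.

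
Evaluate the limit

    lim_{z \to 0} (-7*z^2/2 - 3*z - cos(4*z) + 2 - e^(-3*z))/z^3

Substitution gives 0/0 (the numerator vanishes to order 3).
Expand each term to order z^3: the coefficient of z^3 in −cos(4z) is 0 and in −e^(-3z) is 9/2.
Lower-order terms cancel with the polynomial part, so the numerator is (9/2)·z^3 + o(z^3), and the limit is (9/2)/(1) = 9/2.

9/2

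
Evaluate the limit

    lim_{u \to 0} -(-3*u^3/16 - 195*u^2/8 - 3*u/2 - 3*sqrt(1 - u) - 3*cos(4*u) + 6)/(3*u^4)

Substitution gives 0/0; apply L'Hôpital's rule 4 times.
After differentiating numerator and denominator 4 times the quotient is (-768*cos(4*u) + 45/(16*(1 - u)^(7/2)))/(-72); at u = 0 this is 4081/384.

4081/384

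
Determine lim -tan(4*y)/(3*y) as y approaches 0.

Substitution gives 0/0.
Since tan(u)/u → 1 as u → 0, tan(4y)/(4y) → 1 and the limit is 4/(-3) = -4/3.

-4/3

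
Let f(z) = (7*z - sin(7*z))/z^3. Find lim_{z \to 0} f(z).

343/6

Direct substitution gives 0/0.
Apply L'Hôpital: lim (7 - 7*cos(7*z))/(3*z^2), still 0/0.
Apply L'Hôpital: lim (49*sin(7*z))/(6*z), still 0/0.
After 3 applications of L'Hôpital's rule the quotient is (343*cos(7*z))/(6); substituting z = 0 gives 343/6.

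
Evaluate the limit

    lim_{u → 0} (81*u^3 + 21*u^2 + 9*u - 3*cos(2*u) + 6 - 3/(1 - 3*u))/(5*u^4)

Substitution gives 0/0; apply L'Hôpital's rule 4 times.
After differentiating numerator and denominator 4 times the quotient is (-48*cos(2*u) + 5832/(3*u - 1)^5)/(120); at u = 0 this is -49.

-49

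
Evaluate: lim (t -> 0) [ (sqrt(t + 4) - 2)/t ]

Substitution gives 0/0. Multiply numerator and denominator by the conjugate √(4 + t) + √4.
The numerator becomes (4 + t) − 4 = t, so the expression simplifies to 1/(√(4 + t) + √4).
Letting t → 0 gives 1/(2√4) = 1/4.

1/4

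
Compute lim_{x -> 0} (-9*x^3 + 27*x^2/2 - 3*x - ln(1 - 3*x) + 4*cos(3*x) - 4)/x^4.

135/4

Substitution gives 0/0 (the numerator vanishes to order 4).
Expand each term to order x^4: the coefficient of x^4 in −ln(1 - 3x) is 81/4 and in 4·cos(3x) is 27/2.
Lower-order terms cancel with the polynomial part, so the numerator is (135/4)·x^4 + o(x^4), and the limit is (135/4)/(1) = 135/4.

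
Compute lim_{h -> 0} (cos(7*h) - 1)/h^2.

-49/2

Direct substitution gives 0/0.
Apply L'Hôpital: lim (-7*sin(7*h))/(2*h), still 0/0.
After 2 applications of L'Hôpital's rule the quotient is (-49*cos(7*h))/(2); substituting h = 0 gives -49/2.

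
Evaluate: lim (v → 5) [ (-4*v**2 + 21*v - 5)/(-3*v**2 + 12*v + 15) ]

At v = 5 both the top and bottom vanish — a removable singularity. Factoring out (v - 5) from each leaves (1 - 4*v)/(-3*v - 3), which at v = 5 equals 19/18.

19/18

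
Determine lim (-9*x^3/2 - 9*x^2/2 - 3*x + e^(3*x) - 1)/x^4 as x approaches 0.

27/8

Direct substitution gives 0/0.
Apply L'Hôpital: lim (-27*x^2/2 - 9*x + 3*e^(3*x) - 3)/(4*x^3), still 0/0.
Apply L'Hôpital: lim (-27*x + 9*e^(3*x) - 9)/(12*x^2), still 0/0.
Apply L'Hôpital: lim (27*e^(3*x) - 27)/(24*x), still 0/0.
After 4 applications of L'Hôpital's rule the quotient is (81*e^(3*x))/(24); substituting x = 0 gives 27/8.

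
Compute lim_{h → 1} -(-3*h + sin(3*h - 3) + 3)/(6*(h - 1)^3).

Direct substitution gives 0/0.
Apply L'Hôpital: lim (3*cos(3*h - 3) - 3)/(-18*(h - 1)^2), still 0/0.
Apply L'Hôpital: lim (-9*sin(3*h - 3))/(36 - 36*h), still 0/0.
After 3 applications of L'Hôpital's rule the quotient is (-27*cos(3*h - 3))/(-36); substituting h = 1 gives 3/4.

3/4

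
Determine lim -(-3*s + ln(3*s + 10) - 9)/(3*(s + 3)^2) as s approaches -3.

Direct substitution gives 0/0.
Apply L'Hôpital: lim (-3 + 3/(3*s + 10))/(-6*s - 18), still 0/0.
After 2 applications of L'Hôpital's rule the quotient is (-9/(3*s + 10)^2)/(-6); substituting s = -3 gives 3/2.

3/2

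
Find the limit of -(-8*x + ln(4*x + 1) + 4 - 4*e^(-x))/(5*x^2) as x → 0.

2

Substitution gives 0/0; apply L'Hôpital's rule 2 times.
After differentiating numerator and denominator 2 times the quotient is (-4*e^(-x) - 16/(4*x + 1)^2)/(-10); at x = 0 this is 2.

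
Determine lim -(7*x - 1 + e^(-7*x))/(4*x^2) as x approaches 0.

-49/8

Direct substitution gives 0/0.
Apply L'Hôpital: lim (7 - 7*e^(-7*x))/(-8*x), still 0/0.
After 2 applications of L'Hôpital's rule the quotient is (49*e^(-7*x))/(-8); substituting x = 0 gives -49/8.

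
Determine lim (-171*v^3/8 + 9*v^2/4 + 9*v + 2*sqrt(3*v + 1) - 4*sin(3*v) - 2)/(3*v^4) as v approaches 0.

Substitution gives 0/0 (the numerator vanishes to order 4).
Expand each term to order v^4: the coefficient of v^4 in -4·sin(3v) is 0 and in 2·√(1 + 3v) is -405/64.
Lower-order terms cancel with the polynomial part, so the numerator is (-405/64)·v^4 + o(v^4), and the limit is (-405/64)/(3) = -135/64.

-135/64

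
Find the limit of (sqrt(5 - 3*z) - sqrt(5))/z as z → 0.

A 0/0 form; rationalise with √(5 - 3z) + √5. This collapses the numerator to -3z, leaving -3/(√(5 - 3z) + √5) → -3/(2√5) = -3*√(5)/10.

-3*√(5)/10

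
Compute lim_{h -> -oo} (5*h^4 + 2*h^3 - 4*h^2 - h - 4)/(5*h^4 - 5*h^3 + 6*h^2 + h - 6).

1

Numerator and denominator both have degree 4.
Dividing every term by h^4, all lower-order terms vanish and the limit is the ratio of leading coefficients, 5/(5) = 1.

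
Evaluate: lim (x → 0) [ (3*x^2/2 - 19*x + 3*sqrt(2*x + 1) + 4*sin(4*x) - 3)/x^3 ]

-247/6

Substitution gives 0/0; apply L'Hôpital's rule 3 times.
After differentiating numerator and denominator 3 times the quotient is (-256*cos(4*x) + 9/(2*x + 1)^(5/2))/(6); at x = 0 this is -247/6.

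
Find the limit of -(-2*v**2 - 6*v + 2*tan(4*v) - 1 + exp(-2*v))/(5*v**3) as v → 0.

Substitution gives 0/0 (the numerator vanishes to order 3).
Expand each term to order v^3: the coefficient of v^3 in 2·tan(4v) is 128/3 and in e^(-2v) is -4/3.
Lower-order terms cancel with the polynomial part, so the numerator is (124/3)·v^3 + o(v^3), and the limit is (124/3)/(-5) = -124/15.

-124/15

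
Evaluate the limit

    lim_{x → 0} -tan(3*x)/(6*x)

Substitution gives 0/0.
Since tan(u)/u → 1 as u → 0, tan(3x)/(3x) → 1 and the limit is 3/(-6) = -1/2.

-1/2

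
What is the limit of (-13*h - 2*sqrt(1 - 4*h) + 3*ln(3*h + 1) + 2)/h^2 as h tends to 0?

Substitution gives 0/0; apply L'Hôpital's rule 2 times.
After differentiating numerator and denominator 2 times the quotient is (-27/(3*h + 1)^2 + 8/(1 - 4*h)^(3/2))/(2); at h = 0 this is -19/2.

-19/2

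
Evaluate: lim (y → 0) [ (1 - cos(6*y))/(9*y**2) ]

Substitution gives 0/0.
Use (1 − cos u)/u² → 1/2 with u = 6y: the limit is 6²/(2·9) = 2.

2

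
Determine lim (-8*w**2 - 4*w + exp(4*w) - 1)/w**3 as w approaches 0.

32/3

Direct substitution gives 0/0.
Apply L'Hôpital: lim (-16*w + 4*e^(4*w) - 4)/(3*w^2), still 0/0.
Apply L'Hôpital: lim (16*e^(4*w) - 16)/(6*w), still 0/0.
After 3 applications of L'Hôpital's rule the quotient is (64*e^(4*w))/(6); substituting w = 0 gives 32/3.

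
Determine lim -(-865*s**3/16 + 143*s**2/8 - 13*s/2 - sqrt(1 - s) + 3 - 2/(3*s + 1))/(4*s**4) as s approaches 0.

Substitution gives 0/0 (the numerator vanishes to order 4).
Expand each term to order s^4: the coefficient of s^4 in -2·1/(1 + 3s) is -162 and in −√(1 - s) is 5/128.
Lower-order terms cancel with the polynomial part, so the numerator is (-20731/128)·s^4 + o(s^4), and the limit is (-20731/128)/(-4) = 20731/512.

20731/512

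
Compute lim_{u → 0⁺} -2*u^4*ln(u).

0

This is a 0·(−∞) form. Rewrite as -2·ln(u) / u^(−4) and apply L'Hôpital:
the derivative quotient is -2·(1/u) / (−4·u^(−5)) = (2/4)·u^4 → 0.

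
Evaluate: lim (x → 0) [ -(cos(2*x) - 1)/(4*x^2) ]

Direct substitution gives 0/0.
Apply L'Hôpital: lim (-2*sin(2*x))/(-8*x), still 0/0.
After 2 applications of L'Hôpital's rule the quotient is (-4*cos(2*x))/(-8); substituting x = 0 gives 1/2.

1/2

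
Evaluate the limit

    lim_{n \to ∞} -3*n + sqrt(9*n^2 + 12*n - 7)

2

This has the form ∞ − ∞. Multiply and divide by the conjugate √(9*n^2 + 12*n - 7) + 3n.
That gives (12n - 7) / (√(9*n^2 + 12*n - 7) + 3n).
Divide numerator and denominator by n: the limit is 12/(2·3) = 2.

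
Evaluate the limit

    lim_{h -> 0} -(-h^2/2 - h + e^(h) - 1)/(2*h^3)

-1/12

Direct substitution gives 0/0.
Apply L'Hôpital: lim (-h + e^(h) - 1)/(-6*h^2), still 0/0.
Apply L'Hôpital: lim (e^(h) - 1)/(-12*h), still 0/0.
After 3 applications of L'Hôpital's rule the quotient is (e^(h))/(-12); substituting h = 0 gives -1/12.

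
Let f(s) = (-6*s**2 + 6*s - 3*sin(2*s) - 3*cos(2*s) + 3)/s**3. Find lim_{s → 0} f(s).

4

Substitution gives 0/0; apply L'Hôpital's rule 3 times.
After differentiating numerator and denominator 3 times the quotient is (24*sqrt(2)*cos(2*s + pi/4))/(6); at s = 0 this is 4.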